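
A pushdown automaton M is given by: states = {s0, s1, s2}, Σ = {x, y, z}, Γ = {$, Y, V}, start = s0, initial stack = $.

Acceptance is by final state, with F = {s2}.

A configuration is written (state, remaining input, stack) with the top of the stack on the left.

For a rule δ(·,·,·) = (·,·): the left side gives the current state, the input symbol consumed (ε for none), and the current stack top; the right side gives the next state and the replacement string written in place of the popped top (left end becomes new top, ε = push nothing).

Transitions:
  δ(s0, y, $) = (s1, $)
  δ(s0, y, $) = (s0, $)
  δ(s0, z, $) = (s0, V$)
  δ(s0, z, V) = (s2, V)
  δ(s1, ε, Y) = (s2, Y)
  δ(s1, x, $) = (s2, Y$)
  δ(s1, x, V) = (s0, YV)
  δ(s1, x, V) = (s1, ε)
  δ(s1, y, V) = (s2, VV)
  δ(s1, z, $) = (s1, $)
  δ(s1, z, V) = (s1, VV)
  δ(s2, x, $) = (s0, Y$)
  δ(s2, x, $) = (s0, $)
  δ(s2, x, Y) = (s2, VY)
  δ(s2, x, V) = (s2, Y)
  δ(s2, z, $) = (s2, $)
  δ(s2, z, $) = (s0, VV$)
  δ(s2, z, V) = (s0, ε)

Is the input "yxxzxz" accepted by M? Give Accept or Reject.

Reject

No computation consumes all input and reaches a final state.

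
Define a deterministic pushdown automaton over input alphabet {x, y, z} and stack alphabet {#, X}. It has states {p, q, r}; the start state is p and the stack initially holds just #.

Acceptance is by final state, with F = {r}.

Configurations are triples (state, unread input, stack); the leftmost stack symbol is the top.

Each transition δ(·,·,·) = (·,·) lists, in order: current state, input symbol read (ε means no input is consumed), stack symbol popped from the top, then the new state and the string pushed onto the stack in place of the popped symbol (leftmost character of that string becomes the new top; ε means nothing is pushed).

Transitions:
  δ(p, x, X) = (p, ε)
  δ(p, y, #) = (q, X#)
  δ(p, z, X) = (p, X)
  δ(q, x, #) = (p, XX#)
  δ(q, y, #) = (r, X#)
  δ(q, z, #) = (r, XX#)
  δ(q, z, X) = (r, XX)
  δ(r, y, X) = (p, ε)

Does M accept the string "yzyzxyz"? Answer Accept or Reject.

Accept

(p, yzyzxyz, #) ⊢ (q, zyzxyz, X#) ⊢ (r, yzxyz, XX#) ⊢ (p, zxyz, X#) ⊢ (p, xyz, X#) ⊢ (p, yz, #) ⊢ (q, z, X#) ⊢ (r, ε, XX#)
All input consumed; state r ∈ F.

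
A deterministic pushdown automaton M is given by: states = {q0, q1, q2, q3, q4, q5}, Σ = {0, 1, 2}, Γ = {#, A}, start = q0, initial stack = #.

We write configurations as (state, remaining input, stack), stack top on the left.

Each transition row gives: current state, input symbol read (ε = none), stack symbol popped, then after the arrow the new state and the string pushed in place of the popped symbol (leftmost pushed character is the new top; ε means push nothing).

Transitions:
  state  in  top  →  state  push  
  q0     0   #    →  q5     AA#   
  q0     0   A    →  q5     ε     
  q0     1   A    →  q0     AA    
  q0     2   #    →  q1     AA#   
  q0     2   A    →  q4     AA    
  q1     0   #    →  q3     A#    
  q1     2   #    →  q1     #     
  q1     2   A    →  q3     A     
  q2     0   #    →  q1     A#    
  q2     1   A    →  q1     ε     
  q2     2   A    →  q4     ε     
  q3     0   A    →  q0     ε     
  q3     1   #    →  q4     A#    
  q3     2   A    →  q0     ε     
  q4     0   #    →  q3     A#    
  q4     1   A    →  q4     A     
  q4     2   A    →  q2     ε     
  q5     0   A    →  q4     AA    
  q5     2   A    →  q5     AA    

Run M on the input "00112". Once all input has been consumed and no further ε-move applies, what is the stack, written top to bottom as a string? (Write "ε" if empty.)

AA#

(q0, 00112, #)
  read 0, top #: go to q5, push AA# → (q5, 0112, AA#)
  read 0, top A: go to q4, push AA → (q4, 112, AAA#)
  read 1, top A: go to q4, push A → (q4, 12, AAA#)
  read 1, top A: go to q4, push A → (q4, 2, AAA#)
  read 2, top A: go to q2, push ε → (q2, ε, AA#)
All input consumed in state q2 with stack AA#.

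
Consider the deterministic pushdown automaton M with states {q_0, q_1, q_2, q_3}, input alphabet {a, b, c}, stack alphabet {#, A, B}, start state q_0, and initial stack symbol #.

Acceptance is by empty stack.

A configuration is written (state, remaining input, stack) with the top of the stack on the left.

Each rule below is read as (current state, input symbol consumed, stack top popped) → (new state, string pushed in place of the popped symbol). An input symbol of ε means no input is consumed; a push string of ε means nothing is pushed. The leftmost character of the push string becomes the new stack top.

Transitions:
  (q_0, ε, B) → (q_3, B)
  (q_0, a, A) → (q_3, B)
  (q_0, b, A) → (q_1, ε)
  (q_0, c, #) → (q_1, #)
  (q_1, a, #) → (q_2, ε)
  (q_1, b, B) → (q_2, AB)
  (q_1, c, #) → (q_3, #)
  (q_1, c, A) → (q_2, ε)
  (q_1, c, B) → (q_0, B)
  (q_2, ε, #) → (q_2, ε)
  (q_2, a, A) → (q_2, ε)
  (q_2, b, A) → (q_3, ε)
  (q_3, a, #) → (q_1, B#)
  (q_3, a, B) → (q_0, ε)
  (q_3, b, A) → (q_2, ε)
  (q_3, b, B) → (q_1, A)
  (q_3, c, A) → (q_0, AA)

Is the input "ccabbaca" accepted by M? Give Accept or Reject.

Accept

(q_0, ccabbaca, #) ⊢ (q_1, cabbaca, #) ⊢ (q_3, abbaca, #) ⊢ (q_1, bbaca, B#) ⊢ (q_2, baca, AB#) ⊢ (q_3, aca, B#) ⊢ (q_0, ca, #) ⊢ (q_1, a, #) ⊢ (q_2, ε, ε)
All input consumed and the stack is empty.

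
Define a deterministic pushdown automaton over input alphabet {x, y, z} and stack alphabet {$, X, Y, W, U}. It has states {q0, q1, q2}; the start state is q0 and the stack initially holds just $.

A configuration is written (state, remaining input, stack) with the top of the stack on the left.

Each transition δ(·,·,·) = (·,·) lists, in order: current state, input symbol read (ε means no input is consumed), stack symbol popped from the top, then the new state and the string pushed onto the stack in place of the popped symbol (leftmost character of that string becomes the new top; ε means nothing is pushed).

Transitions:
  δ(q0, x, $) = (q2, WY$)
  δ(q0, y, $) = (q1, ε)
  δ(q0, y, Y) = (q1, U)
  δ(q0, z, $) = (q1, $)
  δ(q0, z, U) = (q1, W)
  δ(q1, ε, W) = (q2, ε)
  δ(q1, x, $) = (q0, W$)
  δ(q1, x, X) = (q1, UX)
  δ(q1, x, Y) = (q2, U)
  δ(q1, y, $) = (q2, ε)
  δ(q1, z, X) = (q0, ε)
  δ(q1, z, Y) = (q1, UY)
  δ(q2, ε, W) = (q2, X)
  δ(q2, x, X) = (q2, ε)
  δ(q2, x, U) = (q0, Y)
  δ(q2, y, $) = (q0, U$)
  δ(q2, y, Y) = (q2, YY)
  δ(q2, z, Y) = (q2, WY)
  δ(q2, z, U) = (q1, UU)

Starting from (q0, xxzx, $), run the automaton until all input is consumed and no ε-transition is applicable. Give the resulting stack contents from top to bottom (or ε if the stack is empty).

Y$

(q0, xxzx, $) ⊢ (q2, xzx, WY$) ⊢ (q2, xzx, XY$) ⊢ (q2, zx, Y$) ⊢ (q2, x, WY$) ⊢ (q2, x, XY$) ⊢ (q2, ε, Y$)
All input consumed in state q2 with stack Y$.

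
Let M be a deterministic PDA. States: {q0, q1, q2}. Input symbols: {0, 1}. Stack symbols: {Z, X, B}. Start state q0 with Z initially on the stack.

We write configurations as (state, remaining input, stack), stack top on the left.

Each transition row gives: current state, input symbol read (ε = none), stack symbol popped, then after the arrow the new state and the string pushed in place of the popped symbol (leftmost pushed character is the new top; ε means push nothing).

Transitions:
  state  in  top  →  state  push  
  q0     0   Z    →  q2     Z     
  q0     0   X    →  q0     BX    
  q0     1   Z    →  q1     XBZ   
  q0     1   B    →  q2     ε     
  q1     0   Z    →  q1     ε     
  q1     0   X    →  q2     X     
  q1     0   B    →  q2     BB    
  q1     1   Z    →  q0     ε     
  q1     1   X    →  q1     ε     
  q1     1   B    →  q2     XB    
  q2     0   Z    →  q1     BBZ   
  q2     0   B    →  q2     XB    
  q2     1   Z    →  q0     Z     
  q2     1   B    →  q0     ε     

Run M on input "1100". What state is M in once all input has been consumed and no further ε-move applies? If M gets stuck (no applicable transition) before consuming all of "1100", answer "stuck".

q2

(q0, 1100, Z) ⊢ (q1, 100, XBZ) ⊢ (q1, 00, BZ) ⊢ (q2, 0, BBZ) ⊢ (q2, ε, XBBZ)
All input consumed; M is in state q2.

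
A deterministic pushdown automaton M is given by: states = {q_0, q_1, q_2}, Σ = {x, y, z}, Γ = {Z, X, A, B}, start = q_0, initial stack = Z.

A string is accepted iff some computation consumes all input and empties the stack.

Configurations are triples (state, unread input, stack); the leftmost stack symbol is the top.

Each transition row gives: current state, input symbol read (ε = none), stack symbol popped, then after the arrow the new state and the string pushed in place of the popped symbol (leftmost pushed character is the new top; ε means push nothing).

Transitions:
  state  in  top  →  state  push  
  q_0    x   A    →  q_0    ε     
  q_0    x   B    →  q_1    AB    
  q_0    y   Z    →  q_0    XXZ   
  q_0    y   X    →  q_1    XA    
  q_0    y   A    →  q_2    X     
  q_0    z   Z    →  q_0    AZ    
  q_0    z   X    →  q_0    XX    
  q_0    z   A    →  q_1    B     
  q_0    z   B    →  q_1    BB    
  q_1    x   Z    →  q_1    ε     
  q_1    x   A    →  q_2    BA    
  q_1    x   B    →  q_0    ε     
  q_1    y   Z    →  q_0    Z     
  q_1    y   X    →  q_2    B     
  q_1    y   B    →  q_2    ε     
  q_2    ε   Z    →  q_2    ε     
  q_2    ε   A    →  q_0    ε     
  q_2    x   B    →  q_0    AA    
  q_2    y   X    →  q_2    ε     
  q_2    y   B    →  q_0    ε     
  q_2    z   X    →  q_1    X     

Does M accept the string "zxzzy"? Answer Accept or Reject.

(q_0, zxzzy, Z)
  read z, top Z: go to q_0, push AZ → (q_0, xzzy, AZ)
  read x, top A: go to q_0, push ε → (q_0, zzy, Z)
  read z, top Z: go to q_0, push AZ → (q_0, zy, AZ)
  read z, top A: go to q_1, push B → (q_1, y, BZ)
  read y, top B: go to q_2, push ε → (q_2, ε, Z)
  ε-move, top Z: go to q_2, push ε → (q_2, ε, ε)
All input consumed and the stack is empty.

Accept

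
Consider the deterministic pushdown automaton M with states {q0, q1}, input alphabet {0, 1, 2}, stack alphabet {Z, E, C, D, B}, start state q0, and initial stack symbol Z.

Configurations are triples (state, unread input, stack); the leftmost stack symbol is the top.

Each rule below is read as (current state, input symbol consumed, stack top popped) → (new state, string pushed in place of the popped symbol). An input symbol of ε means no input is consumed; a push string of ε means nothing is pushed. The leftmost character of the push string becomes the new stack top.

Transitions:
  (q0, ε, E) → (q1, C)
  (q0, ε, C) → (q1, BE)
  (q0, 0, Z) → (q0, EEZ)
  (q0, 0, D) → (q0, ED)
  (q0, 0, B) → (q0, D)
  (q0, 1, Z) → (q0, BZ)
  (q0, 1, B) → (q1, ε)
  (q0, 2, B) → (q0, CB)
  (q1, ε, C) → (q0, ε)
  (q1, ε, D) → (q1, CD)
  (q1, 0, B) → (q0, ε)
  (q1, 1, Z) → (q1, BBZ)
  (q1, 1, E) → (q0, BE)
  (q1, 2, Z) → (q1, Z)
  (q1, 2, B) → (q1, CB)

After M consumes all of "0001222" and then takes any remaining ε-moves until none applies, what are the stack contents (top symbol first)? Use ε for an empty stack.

(q0, 0001222, Z)
  read 0, top Z: go to q0, push EEZ → (q0, 001222, EEZ)
  ε-move, top E: go to q1, push C → (q1, 001222, CEZ)
  ε-move, top C: go to q0, push ε → (q0, 001222, EZ)
  ε-move, top E: go to q1, push C → (q1, 001222, CZ)
  ε-move, top C: go to q0, push ε → (q0, 001222, Z)
  read 0, top Z: go to q0, push EEZ → (q0, 01222, EEZ)
  ε-move, top E: go to q1, push C → (q1, 01222, CEZ)
  ε-move, top C: go to q0, push ε → (q0, 01222, EZ)
  ε-move, top E: go to q1, push C → (q1, 01222, CZ)
  ε-move, top C: go to q0, push ε → (q0, 01222, Z)
  read 0, top Z: go to q0, push EEZ → (q0, 1222, EEZ)
  ε-move, top E: go to q1, push C → (q1, 1222, CEZ)
  ε-move, top C: go to q0, push ε → (q0, 1222, EZ)
  ε-move, top E: go to q1, push C → (q1, 1222, CZ)
  ε-move, top C: go to q0, push ε → (q0, 1222, Z)
  read 1, top Z: go to q0, push BZ → (q0, 222, BZ)
  read 2, top B: go to q0, push CB → (q0, 22, CBZ)
  ε-move, top C: go to q1, push BE → (q1, 22, BEBZ)
  read 2, top B: go to q1, push CB → (q1, 2, CBEBZ)
  ε-move, top C: go to q0, push ε → (q0, 2, BEBZ)
  read 2, top B: go to q0, push CB → (q0, ε, CBEBZ)
  ε-move, top C: go to q1, push BE → (q1, ε, BEBEBZ)
All input consumed in state q1 with stack BEBEBZ.

BEBEBZ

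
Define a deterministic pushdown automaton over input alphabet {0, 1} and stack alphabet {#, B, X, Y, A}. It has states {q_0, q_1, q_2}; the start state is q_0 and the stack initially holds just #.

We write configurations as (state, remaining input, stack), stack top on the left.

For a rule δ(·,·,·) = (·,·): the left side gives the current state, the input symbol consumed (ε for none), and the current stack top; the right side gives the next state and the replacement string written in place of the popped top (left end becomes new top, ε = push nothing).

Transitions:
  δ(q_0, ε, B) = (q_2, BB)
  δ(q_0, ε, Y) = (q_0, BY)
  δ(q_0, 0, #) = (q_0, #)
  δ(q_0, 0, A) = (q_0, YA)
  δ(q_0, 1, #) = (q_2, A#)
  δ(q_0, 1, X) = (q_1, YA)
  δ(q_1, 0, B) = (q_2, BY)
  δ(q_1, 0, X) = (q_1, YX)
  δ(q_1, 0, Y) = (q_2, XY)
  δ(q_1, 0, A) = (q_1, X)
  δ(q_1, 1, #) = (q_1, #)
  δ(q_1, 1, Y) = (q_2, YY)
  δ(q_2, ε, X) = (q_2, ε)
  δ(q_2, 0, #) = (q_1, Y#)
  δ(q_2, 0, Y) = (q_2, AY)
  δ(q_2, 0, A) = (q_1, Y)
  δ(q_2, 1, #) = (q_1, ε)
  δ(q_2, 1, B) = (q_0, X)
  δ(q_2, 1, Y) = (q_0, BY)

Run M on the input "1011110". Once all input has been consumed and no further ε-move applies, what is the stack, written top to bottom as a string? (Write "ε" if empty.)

(q_0, 1011110, #)
  read 1, top #: go to q_2, push A# → (q_2, 011110, A#)
  read 0, top A: go to q_1, push Y → (q_1, 11110, Y#)
  read 1, top Y: go to q_2, push YY → (q_2, 1110, YY#)
  read 1, top Y: go to q_0, push BY → (q_0, 110, BYY#)
  ε-move, top B: go to q_2, push BB → (q_2, 110, BBYY#)
  read 1, top B: go to q_0, push X → (q_0, 10, XBYY#)
  read 1, top X: go to q_1, push YA → (q_1, 0, YABYY#)
  read 0, top Y: go to q_2, push XY → (q_2, ε, XYABYY#)
  ε-move, top X: go to q_2, push ε → (q_2, ε, YABYY#)
All input consumed in state q_2 with stack YABYY#.

YABYY#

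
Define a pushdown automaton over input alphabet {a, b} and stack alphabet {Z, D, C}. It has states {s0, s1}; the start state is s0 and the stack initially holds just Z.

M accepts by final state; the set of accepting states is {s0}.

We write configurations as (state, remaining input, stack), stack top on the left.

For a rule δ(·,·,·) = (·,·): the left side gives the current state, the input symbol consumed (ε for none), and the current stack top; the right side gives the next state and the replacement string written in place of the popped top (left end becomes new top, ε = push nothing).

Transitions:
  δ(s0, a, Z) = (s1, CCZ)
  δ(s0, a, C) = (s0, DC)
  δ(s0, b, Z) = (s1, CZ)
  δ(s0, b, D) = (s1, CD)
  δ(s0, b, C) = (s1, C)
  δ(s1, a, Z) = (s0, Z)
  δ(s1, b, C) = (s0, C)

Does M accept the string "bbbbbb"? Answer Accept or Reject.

One accepting computation: (s0, bbbbbb, Z) ⊢ (s1, bbbbb, CZ) ⊢ (s0, bbbb, CZ) ⊢ (s1, bbb, CZ) ⊢ (s0, bb, CZ) ⊢ (s1, b, CZ) ⊢ (s0, ε, CZ)
All input consumed and state s0 ∈ F.

Accept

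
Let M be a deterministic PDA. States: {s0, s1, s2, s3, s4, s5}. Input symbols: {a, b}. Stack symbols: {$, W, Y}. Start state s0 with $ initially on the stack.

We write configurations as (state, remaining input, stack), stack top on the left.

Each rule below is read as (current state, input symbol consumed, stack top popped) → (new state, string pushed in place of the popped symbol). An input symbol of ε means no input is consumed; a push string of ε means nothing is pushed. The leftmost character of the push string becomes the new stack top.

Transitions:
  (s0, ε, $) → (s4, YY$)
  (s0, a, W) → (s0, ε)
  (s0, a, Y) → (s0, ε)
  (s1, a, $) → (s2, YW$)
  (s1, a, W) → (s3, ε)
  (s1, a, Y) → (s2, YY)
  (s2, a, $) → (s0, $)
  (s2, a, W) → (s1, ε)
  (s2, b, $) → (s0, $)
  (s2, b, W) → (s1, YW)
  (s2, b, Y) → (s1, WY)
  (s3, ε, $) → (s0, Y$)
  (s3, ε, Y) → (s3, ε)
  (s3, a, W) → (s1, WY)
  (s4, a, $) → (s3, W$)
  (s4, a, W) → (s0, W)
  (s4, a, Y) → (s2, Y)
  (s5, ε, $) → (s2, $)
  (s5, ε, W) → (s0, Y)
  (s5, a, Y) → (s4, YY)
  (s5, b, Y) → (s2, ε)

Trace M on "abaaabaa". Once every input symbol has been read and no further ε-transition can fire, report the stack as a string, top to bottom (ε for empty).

(s0, abaaabaa, $)
  ε-move, top $: go to s4, push YY$ → (s4, abaaabaa, YY$)
  read a, top Y: go to s2, push Y → (s2, baaabaa, YY$)
  read b, top Y: go to s1, push WY → (s1, aaabaa, WYY$)
  read a, top W: go to s3, push ε → (s3, aabaa, YY$)
  ε-move, top Y: go to s3, push ε → (s3, aabaa, Y$)
  ε-move, top Y: go to s3, push ε → (s3, aabaa, $)
  ε-move, top $: go to s0, push Y$ → (s0, aabaa, Y$)
  read a, top Y: go to s0, push ε → (s0, abaa, $)
  ε-move, top $: go to s4, push YY$ → (s4, abaa, YY$)
  read a, top Y: go to s2, push Y → (s2, baa, YY$)
  read b, top Y: go to s1, push WY → (s1, aa, WYY$)
  read a, top W: go to s3, push ε → (s3, a, YY$)
  ε-move, top Y: go to s3, push ε → (s3, a, Y$)
  ε-move, top Y: go to s3, push ε → (s3, a, $)
  ε-move, top $: go to s0, push Y$ → (s0, a, Y$)
  read a, top Y: go to s0, push ε → (s0, ε, $)
  ε-move, top $: go to s4, push YY$ → (s4, ε, YY$)
All input consumed in state s4 with stack YY$.

YY$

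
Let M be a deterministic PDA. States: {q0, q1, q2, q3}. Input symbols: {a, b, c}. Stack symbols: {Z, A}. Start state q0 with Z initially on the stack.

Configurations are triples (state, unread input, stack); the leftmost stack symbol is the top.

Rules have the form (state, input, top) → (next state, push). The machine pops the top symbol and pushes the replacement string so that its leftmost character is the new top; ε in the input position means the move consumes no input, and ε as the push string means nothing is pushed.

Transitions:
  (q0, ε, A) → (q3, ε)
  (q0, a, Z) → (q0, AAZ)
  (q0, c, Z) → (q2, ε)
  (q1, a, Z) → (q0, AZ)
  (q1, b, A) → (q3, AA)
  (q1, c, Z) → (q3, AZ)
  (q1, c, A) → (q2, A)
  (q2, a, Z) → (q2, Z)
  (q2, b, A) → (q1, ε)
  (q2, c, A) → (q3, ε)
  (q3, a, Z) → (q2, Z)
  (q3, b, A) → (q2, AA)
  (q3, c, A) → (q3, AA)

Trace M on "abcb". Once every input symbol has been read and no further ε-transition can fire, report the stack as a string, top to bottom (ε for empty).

AAZ

(q0, abcb, Z)
  read a, top Z: go to q0, push AAZ → (q0, bcb, AAZ)
  ε-move, top A: go to q3, push ε → (q3, bcb, AZ)
  read b, top A: go to q2, push AA → (q2, cb, AAZ)
  read c, top A: go to q3, push ε → (q3, b, AZ)
  read b, top A: go to q2, push AA → (q2, ε, AAZ)
All input consumed in state q2 with stack AAZ.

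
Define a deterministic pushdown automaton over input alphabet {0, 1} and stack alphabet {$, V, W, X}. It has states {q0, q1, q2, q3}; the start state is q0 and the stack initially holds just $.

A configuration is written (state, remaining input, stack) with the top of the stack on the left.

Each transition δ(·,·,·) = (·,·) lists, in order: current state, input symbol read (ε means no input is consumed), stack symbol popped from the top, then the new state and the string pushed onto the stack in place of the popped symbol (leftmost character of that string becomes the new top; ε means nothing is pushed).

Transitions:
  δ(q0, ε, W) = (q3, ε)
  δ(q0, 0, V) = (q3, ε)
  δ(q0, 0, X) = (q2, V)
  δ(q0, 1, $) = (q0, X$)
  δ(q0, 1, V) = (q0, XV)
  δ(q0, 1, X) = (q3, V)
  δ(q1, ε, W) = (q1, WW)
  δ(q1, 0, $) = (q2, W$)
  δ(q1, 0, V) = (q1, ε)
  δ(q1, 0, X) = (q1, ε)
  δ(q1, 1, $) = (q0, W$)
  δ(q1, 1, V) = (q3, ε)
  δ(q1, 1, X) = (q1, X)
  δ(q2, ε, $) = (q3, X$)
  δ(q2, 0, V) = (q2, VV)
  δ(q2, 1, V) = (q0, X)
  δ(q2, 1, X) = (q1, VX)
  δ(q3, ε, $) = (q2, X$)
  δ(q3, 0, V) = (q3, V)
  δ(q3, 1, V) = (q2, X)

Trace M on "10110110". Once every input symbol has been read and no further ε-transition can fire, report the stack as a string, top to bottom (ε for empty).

(q0, 10110110, $) ⊢ (q0, 0110110, X$) ⊢ (q2, 110110, V$) ⊢ (q0, 10110, X$) ⊢ (q3, 0110, V$) ⊢ (q3, 110, V$) ⊢ (q2, 10, X$) ⊢ (q1, 0, VX$) ⊢ (q1, ε, X$)
All input consumed in state q1 with stack X$.

X$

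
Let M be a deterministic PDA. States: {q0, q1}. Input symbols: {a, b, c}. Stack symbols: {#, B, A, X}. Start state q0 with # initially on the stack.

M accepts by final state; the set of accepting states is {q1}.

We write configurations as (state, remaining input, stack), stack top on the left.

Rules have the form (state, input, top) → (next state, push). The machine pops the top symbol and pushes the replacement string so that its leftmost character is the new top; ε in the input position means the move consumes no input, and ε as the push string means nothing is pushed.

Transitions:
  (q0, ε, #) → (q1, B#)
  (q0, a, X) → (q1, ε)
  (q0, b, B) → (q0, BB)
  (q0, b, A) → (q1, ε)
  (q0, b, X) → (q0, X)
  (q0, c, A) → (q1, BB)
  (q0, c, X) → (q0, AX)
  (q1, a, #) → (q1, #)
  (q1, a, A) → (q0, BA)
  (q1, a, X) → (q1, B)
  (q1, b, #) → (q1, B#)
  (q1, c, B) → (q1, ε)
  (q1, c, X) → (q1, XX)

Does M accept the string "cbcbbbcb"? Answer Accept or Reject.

(q0, cbcbbbcb, #)
  ε-move, top #: go to q1, push B# → (q1, cbcbbbcb, B#)
  read c, top B: go to q1, push ε → (q1, bcbbbcb, #)
  read b, top #: go to q1, push B# → (q1, cbbbcb, B#)
  read c, top B: go to q1, push ε → (q1, bbbcb, #)
  read b, top #: go to q1, push B# → (q1, bbcb, B#)
No transition applies at (q1, bbcb, B#); input not fully consumed.

Reject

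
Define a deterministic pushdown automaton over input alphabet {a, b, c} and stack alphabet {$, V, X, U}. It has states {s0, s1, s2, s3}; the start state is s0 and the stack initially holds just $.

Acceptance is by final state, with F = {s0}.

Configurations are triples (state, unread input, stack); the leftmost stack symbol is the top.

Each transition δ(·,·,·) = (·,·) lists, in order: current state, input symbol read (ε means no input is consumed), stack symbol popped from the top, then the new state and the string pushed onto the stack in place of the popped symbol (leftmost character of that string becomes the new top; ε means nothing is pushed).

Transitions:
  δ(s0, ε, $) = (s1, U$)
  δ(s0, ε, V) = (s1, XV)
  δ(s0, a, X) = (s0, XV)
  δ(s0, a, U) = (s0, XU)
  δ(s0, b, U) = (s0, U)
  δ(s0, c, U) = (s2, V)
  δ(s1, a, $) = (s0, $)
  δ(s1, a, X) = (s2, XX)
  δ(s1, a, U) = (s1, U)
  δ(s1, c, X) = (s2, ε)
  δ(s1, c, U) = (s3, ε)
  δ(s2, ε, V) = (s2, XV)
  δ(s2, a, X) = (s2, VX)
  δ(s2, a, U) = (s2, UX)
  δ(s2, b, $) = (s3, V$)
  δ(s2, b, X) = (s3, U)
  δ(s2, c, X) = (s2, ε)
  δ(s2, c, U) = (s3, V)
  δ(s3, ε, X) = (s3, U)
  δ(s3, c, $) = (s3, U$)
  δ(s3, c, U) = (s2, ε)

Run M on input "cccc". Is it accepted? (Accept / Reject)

Reject

(s0, cccc, $)
  ε-move, top $: go to s1, push U$ → (s1, cccc, U$)
  read c, top U: go to s3, push ε → (s3, ccc, $)
  read c, top $: go to s3, push U$ → (s3, cc, U$)
  read c, top U: go to s2, push ε → (s2, c, $)
No transition applies at (s2, c, $); input not fully consumed.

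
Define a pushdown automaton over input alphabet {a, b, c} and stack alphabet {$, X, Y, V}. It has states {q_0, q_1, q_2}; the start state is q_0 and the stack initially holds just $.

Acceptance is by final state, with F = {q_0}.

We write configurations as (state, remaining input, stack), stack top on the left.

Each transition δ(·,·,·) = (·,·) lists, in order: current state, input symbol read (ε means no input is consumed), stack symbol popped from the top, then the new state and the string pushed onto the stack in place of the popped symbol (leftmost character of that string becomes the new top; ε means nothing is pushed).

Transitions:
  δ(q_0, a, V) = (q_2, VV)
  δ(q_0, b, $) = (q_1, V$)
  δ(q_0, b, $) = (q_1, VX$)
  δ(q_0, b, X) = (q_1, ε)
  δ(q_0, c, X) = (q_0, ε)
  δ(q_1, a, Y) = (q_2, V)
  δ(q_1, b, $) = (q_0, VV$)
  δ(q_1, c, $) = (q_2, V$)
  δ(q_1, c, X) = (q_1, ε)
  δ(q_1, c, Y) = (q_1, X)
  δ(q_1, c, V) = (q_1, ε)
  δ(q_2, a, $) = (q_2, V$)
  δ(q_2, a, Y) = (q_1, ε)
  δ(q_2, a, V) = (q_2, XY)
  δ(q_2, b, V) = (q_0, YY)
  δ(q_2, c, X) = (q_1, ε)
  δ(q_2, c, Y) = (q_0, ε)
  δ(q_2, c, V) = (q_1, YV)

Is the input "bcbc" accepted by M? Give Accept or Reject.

No computation consumes all input and reaches a final state.

Reject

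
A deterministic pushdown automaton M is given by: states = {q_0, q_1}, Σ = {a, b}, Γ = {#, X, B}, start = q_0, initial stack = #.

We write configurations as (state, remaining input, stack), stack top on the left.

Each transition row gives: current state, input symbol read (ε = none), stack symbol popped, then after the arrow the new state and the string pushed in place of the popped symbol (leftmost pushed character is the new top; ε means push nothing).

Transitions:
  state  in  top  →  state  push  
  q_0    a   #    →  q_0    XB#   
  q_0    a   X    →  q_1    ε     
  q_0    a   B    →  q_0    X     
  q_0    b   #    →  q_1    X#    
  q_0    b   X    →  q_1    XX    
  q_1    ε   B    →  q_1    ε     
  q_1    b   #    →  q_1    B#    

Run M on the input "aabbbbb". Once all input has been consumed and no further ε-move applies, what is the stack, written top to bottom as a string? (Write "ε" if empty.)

#

(q_0, aabbbbb, #)
  read a, top #: go to q_0, push XB# → (q_0, abbbbb, XB#)
  read a, top X: go to q_1, push ε → (q_1, bbbbb, B#)
  ε-move, top B: go to q_1, push ε → (q_1, bbbbb, #)
  read b, top #: go to q_1, push B# → (q_1, bbbb, B#)
  ε-move, top B: go to q_1, push ε → (q_1, bbbb, #)
  read b, top #: go to q_1, push B# → (q_1, bbb, B#)
  ε-move, top B: go to q_1, push ε → (q_1, bbb, #)
  read b, top #: go to q_1, push B# → (q_1, bb, B#)
  ε-move, top B: go to q_1, push ε → (q_1, bb, #)
  read b, top #: go to q_1, push B# → (q_1, b, B#)
  ε-move, top B: go to q_1, push ε → (q_1, b, #)
  read b, top #: go to q_1, push B# → (q_1, ε, B#)
  ε-move, top B: go to q_1, push ε → (q_1, ε, #)
All input consumed in state q_1 with stack #.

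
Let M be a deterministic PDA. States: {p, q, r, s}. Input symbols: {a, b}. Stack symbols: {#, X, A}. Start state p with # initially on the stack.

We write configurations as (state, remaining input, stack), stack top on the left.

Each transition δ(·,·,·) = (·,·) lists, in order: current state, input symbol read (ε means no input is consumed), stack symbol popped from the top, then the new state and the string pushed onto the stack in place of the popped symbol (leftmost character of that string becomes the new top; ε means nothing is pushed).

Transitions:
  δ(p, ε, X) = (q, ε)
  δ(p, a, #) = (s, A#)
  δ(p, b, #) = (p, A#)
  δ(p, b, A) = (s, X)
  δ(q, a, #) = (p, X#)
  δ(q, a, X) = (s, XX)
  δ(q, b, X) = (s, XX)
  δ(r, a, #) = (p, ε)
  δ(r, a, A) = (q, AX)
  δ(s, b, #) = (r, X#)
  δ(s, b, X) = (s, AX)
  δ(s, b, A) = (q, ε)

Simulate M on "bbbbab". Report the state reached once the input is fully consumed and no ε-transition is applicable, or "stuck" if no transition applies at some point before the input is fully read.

(p, bbbbab, #) ⊢ (p, bbbab, A#) ⊢ (s, bbab, X#) ⊢ (s, bab, AX#) ⊢ (q, ab, X#) ⊢ (s, b, XX#) ⊢ (s, ε, AXX#)
All input consumed; M is in state s.

s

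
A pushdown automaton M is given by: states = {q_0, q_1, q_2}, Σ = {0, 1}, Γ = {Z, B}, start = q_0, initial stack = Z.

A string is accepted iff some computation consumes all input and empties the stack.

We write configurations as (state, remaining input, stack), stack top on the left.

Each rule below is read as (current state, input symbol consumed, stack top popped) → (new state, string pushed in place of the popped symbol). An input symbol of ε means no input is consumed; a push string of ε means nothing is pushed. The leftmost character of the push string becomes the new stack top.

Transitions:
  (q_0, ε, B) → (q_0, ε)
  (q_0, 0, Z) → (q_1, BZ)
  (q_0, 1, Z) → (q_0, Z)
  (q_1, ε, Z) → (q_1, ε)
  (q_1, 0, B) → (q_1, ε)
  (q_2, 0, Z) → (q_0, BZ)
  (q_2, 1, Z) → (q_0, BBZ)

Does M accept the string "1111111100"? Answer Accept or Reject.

One accepting computation: (q_0, 1111111100, Z) ⊢ (q_0, 111111100, Z) ⊢ (q_0, 11111100, Z) ⊢ (q_0, 1111100, Z) ⊢ (q_0, 111100, Z) ⊢ (q_0, 11100, Z) ⊢ (q_0, 1100, Z) ⊢ (q_0, 100, Z) ⊢ (q_0, 00, Z) ⊢ (q_1, 0, BZ) ⊢ (q_1, ε, Z) ⊢ (q_1, ε, ε)
All input consumed and the stack is empty.

Accept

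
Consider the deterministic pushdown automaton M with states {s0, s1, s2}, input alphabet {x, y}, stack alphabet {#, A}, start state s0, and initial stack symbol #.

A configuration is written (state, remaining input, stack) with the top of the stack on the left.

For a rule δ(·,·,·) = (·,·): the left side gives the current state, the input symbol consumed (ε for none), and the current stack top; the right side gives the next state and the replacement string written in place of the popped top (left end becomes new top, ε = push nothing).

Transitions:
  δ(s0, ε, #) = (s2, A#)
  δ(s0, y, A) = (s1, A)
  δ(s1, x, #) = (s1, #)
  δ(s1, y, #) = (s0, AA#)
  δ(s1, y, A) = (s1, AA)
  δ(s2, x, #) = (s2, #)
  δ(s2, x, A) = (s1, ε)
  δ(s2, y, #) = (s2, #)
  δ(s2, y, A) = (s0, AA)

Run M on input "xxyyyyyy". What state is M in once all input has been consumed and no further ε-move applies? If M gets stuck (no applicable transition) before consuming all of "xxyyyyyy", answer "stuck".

s1

(s0, xxyyyyyy, #) ⊢ (s2, xxyyyyyy, A#) ⊢ (s1, xyyyyyy, #) ⊢ (s1, yyyyyy, #) ⊢ (s0, yyyyy, AA#) ⊢ (s1, yyyy, AA#) ⊢ (s1, yyy, AAA#) ⊢ (s1, yy, AAAA#) ⊢ (s1, y, AAAAA#) ⊢ (s1, ε, AAAAAA#)
All input consumed; M is in state s1.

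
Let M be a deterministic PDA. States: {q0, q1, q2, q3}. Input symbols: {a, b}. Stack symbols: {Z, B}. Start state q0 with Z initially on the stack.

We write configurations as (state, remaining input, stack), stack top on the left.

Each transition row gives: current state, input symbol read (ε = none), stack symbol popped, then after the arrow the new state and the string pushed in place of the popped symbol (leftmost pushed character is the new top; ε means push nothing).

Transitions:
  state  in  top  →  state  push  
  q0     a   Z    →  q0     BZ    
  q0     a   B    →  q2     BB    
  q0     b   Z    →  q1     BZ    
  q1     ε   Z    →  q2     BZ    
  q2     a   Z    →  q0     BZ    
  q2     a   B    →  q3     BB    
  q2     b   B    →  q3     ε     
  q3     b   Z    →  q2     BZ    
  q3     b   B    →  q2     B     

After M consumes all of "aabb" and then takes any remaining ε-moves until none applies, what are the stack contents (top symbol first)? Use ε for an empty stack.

(q0, aabb, Z)
  read a, top Z: go to q0, push BZ → (q0, abb, BZ)
  read a, top B: go to q2, push BB → (q2, bb, BBZ)
  read b, top B: go to q3, push ε → (q3, b, BZ)
  read b, top B: go to q2, push B → (q2, ε, BZ)
All input consumed in state q2 with stack BZ.

BZ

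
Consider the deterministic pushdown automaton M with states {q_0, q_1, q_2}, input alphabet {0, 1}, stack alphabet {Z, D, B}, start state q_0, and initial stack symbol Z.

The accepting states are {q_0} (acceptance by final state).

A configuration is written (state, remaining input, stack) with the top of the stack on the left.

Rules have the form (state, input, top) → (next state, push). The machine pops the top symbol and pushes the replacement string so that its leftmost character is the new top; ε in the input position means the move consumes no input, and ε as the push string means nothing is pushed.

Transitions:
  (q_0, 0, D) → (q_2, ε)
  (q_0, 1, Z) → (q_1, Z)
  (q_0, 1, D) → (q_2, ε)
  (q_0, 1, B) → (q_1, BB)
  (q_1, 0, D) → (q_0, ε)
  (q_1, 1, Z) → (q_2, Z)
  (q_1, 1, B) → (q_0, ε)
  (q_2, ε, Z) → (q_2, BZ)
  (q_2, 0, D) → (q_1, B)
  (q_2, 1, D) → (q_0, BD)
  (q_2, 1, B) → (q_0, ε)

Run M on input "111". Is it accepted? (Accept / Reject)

(q_0, 111, Z)
  read 1, top Z: go to q_1, push Z → (q_1, 11, Z)
  read 1, top Z: go to q_2, push Z → (q_2, 1, Z)
  ε-move, top Z: go to q_2, push BZ → (q_2, 1, BZ)
  read 1, top B: go to q_0, push ε → (q_0, ε, Z)
All input consumed; state q_0 ∈ F.

Accept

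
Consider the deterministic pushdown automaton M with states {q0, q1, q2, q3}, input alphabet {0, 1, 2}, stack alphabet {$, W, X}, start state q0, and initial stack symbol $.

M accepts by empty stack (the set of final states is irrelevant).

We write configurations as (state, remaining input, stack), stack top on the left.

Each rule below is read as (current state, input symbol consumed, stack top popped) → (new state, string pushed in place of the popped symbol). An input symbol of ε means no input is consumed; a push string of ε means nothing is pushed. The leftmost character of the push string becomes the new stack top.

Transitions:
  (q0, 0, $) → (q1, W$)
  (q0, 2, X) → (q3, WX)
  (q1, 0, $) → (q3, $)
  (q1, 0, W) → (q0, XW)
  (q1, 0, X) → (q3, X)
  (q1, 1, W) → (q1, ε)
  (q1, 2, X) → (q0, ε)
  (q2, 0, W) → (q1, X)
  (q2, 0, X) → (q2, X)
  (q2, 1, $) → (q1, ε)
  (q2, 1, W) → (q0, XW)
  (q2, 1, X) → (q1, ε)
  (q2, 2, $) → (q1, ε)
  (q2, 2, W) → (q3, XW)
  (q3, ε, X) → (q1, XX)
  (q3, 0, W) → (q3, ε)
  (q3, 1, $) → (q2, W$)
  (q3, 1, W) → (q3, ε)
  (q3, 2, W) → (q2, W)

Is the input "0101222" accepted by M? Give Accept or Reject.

(q0, 0101222, $) ⊢ (q1, 101222, W$) ⊢ (q1, 01222, $) ⊢ (q3, 1222, $) ⊢ (q2, 222, W$) ⊢ (q3, 22, XW$) ⊢ (q1, 22, XXW$) ⊢ (q0, 2, XW$) ⊢ (q3, ε, WXW$)
All input consumed; stack is WXW$, not empty, and no further ε-move applies.

Reject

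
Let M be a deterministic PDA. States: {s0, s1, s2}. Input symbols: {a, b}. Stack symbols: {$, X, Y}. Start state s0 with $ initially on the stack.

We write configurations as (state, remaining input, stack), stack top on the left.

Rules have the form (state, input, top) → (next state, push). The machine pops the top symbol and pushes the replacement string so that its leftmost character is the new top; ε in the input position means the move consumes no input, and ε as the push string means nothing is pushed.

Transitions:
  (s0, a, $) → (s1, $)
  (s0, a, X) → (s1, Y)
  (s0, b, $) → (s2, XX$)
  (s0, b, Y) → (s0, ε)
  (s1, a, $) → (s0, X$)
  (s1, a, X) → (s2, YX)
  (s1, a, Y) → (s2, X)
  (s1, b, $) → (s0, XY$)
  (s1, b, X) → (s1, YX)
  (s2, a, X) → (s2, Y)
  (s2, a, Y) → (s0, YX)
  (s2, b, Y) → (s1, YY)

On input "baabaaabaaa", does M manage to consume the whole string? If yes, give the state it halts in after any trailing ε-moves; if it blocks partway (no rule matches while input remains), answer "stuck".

s0

(s0, baabaaabaaa, $) ⊢ (s2, aabaaabaaa, XX$) ⊢ (s2, abaaabaaa, YX$) ⊢ (s0, baaabaaa, YXX$) ⊢ (s0, aaabaaa, XX$) ⊢ (s1, aabaaa, YX$) ⊢ (s2, abaaa, XX$) ⊢ (s2, baaa, YX$) ⊢ (s1, aaa, YYX$) ⊢ (s2, aa, XYX$) ⊢ (s2, a, YYX$) ⊢ (s0, ε, YXYX$)
All input consumed; M is in state s0.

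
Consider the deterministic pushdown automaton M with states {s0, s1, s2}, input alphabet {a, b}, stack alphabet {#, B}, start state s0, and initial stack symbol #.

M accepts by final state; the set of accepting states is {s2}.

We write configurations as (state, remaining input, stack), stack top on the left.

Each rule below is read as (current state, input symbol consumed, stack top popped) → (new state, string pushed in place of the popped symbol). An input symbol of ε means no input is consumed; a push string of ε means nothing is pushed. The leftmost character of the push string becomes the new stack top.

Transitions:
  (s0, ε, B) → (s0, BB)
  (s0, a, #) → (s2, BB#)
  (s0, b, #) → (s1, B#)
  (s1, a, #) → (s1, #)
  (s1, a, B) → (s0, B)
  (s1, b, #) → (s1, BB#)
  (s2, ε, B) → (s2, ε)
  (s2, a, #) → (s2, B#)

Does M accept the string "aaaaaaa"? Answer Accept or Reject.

Accept

(s0, aaaaaaa, #)
  read a, top #: go to s2, push BB# → (s2, aaaaaa, BB#)
  ε-move, top B: go to s2, push ε → (s2, aaaaaa, B#)
  ε-move, top B: go to s2, push ε → (s2, aaaaaa, #)
  read a, top #: go to s2, push B# → (s2, aaaaa, B#)
  ε-move, top B: go to s2, push ε → (s2, aaaaa, #)
  read a, top #: go to s2, push B# → (s2, aaaa, B#)
  ε-move, top B: go to s2, push ε → (s2, aaaa, #)
  read a, top #: go to s2, push B# → (s2, aaa, B#)
  ε-move, top B: go to s2, push ε → (s2, aaa, #)
  read a, top #: go to s2, push B# → (s2, aa, B#)
  ε-move, top B: go to s2, push ε → (s2, aa, #)
  read a, top #: go to s2, push B# → (s2, a, B#)
  ε-move, top B: go to s2, push ε → (s2, a, #)
  read a, top #: go to s2, push B# → (s2, ε, B#)
All input consumed; state s2 ∈ F.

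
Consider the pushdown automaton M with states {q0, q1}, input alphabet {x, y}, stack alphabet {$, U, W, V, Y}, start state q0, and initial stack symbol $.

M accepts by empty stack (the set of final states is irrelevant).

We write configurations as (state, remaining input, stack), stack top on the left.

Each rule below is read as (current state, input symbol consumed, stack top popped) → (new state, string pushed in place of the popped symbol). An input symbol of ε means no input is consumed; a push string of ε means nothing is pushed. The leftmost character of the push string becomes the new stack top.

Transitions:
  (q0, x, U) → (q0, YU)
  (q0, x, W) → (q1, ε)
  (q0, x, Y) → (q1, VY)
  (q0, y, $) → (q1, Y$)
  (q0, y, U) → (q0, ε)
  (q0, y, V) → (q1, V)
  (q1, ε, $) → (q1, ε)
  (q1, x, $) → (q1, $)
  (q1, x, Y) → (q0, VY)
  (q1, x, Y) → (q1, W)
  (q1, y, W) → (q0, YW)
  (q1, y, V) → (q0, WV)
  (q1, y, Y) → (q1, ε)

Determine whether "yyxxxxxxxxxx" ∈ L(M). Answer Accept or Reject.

Accept

One accepting computation: (q0, yyxxxxxxxxxx, $) ⊢ (q1, yxxxxxxxxxx, Y$) ⊢ (q1, xxxxxxxxxx, $) ⊢ (q1, xxxxxxxxx, $) ⊢ (q1, xxxxxxxx, $) ⊢ (q1, xxxxxxx, $) ⊢ (q1, xxxxxx, $) ⊢ (q1, xxxxx, $) ⊢ (q1, xxxx, $) ⊢ (q1, xxx, $) ⊢ (q1, xx, $) ⊢ (q1, x, $) ⊢ (q1, ε, $) ⊢ (q1, ε, ε)
All input consumed and the stack is empty.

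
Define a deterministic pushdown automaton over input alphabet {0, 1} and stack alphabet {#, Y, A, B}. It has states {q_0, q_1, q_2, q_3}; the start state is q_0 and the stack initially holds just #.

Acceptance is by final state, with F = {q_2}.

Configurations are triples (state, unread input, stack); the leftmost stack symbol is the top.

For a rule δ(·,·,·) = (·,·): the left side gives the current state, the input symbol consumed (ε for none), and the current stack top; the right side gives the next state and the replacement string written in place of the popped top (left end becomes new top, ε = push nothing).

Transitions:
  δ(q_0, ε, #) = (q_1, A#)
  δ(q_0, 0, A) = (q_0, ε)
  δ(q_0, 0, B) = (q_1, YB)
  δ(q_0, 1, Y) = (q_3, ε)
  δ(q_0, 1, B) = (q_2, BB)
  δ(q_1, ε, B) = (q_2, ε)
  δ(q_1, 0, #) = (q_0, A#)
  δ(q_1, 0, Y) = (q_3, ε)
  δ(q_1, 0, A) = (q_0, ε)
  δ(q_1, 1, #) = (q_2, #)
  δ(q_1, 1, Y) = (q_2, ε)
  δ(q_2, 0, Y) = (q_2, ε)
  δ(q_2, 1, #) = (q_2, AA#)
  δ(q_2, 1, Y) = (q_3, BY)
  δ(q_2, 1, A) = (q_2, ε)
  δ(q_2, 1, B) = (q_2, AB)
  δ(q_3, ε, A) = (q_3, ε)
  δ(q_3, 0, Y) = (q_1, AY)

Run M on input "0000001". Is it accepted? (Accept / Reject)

(q_0, 0000001, #) ⊢ (q_1, 0000001, A#) ⊢ (q_0, 000001, #) ⊢ (q_1, 000001, A#) ⊢ (q_0, 00001, #) ⊢ (q_1, 00001, A#) ⊢ (q_0, 0001, #) ⊢ (q_1, 0001, A#) ⊢ (q_0, 001, #) ⊢ (q_1, 001, A#) ⊢ (q_0, 01, #) ⊢ (q_1, 01, A#) ⊢ (q_0, 1, #) ⊢ (q_1, 1, A#)
No transition applies at (q_1, 1, A#); input not fully consumed.

Reject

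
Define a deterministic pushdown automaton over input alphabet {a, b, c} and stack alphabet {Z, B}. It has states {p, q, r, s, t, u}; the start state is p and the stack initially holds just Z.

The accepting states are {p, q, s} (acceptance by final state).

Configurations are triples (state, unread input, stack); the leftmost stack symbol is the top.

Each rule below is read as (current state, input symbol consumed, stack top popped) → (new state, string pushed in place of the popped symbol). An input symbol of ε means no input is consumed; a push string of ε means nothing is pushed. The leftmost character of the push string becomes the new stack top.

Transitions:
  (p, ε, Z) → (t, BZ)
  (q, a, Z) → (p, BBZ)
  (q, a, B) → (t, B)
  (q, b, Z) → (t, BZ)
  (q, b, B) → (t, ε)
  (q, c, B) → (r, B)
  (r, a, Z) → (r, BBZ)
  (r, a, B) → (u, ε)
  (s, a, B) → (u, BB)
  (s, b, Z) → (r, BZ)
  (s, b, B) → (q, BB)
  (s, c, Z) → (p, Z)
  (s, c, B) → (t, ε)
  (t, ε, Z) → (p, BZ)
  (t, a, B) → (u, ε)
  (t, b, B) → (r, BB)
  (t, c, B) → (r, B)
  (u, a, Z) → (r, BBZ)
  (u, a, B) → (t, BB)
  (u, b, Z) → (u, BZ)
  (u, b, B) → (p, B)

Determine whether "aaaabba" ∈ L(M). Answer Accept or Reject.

(p, aaaabba, Z)
  ε-move, top Z: go to t, push BZ → (t, aaaabba, BZ)
  read a, top B: go to u, push ε → (u, aaabba, Z)
  read a, top Z: go to r, push BBZ → (r, aabba, BBZ)
  read a, top B: go to u, push ε → (u, abba, BZ)
  read a, top B: go to t, push BB → (t, bba, BBZ)
  read b, top B: go to r, push BB → (r, ba, BBBZ)
No transition applies at (r, ba, BBBZ); input not fully consumed.

Reject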